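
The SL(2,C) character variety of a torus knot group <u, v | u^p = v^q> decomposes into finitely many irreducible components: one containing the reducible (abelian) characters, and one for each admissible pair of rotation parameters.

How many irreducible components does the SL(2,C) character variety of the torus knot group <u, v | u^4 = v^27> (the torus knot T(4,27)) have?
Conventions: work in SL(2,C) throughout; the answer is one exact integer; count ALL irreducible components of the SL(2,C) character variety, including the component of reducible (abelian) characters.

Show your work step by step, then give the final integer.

Gamma = < u, v | u^4 = v^27 > (torus knot T(4,27)); the central element u^4 = v^27 acts as +I or -I in any irreducible SL(2,C) representation.
So on each irreducible component the traces are pinned: tr(u) = 2*cos(pi*alpha/4) with 1 <= alpha <= 3, tr(v) = 2*cos(pi*beta/27) with 1 <= beta <= 26.
u^4 = (-1)^alpha I and v^27 = (-1)^beta I must agree, so alpha and beta have equal parity.
Counting: 2 odd alphas x 13 odd betas + 1 even alphas x 13 even betas = 26 + 13 = 39.
Total: 39 irreducible-character components + 1 reducible (abelian) component = 40.

40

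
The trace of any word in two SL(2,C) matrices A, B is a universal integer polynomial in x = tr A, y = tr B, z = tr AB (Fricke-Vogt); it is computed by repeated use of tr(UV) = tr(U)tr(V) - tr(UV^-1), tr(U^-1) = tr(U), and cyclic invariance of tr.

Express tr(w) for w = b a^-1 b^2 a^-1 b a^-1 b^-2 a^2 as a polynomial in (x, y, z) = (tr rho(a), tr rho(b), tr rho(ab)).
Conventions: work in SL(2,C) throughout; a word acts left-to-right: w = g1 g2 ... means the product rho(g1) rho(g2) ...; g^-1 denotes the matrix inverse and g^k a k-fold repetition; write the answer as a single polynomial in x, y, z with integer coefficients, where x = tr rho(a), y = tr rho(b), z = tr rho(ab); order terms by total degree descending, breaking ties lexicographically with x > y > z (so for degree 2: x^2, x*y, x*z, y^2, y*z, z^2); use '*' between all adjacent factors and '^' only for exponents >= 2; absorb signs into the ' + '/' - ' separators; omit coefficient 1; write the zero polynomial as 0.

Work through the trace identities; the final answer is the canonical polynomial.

tr(a b^2) = tr(b) * tr(a b) - tr(a) = y*z - x
tr(b^2 a b) = tr(b) * tr(a b^2) - tr(a b) = y^2*z - x*y - z
tr(a b a b) = tr(a b) * tr(a b) - tr(1) = z^2 - 2
tr(a b a) = tr(a) * tr(b a) - tr(b) = x*z - y
tr(b^2 a b a) = tr(b) * tr(a b a b) - tr(a b a) = y*z^2 - x*z - y
tr(a b a^-1 b^2) = tr(b^2 a b) * tr(a) - tr(b^2 a b a) = x*y^2*z - x^2*y - y*z^2 + y
tr(b^4 a) = tr(b) * tr(b^2 a b) - tr(b^2 a) = y^3*z - x*y^2 - 2*y*z + x
tr(b^2) = tr(b) * tr(b) - tr(1) = y^2 - 2
tr(b^3) = tr(b) * tr(b^2) - tr(b) = y^3 - 3*y
tr(b^4) = tr(b) * tr(b^3) - tr(b^2) = y^4 - 4*y^2 + 2
tr(a b^4 a) = tr(a) * tr(b^4 a) - tr(b^4) = x*y^3*z - x^2*y^2 - y^4 - 2*x*y*z + x^2 + 4*y^2 - 2
tr(b a^3 b^3) = tr(a) * tr(a b^4 a) - tr(a b^4) = x^2*y^3*z - x^3*y^2 - x*y^4 - 2*x^2*y*z - y^3*z + x^3 + 5*x*y^2 + 2*y*z - 3*x
tr(a b a^2 b^2) = tr(a) * tr(b^2 a b a) - tr(b^2 a b) = x*y*z^2 - x^2*z - y^2*z + z
tr(a b a^2 b) = tr(a) * tr(b a b a) - tr(b a b) = x*z^2 - y*z - x
tr(b^3 a b a^2) = tr(b) * tr(a b a^2 b^2) - tr(a b a^2 b) = x*y^2*z^2 - x^2*y*z - y^3*z - x*z^2 + 2*y*z + x
tr(b^3 a b a) = tr(b) * tr(b a b a b) - tr(b a b a) = y^2*z^2 - x*y*z - y^2 - z^2 + 2
tr(b a^3 b^3 a) = tr(a) * tr(b^3 a b a^2) - tr(b^3 a b a) = x^2*y^2*z^2 - x^3*y*z - x*y^3*z - x^2*z^2 - y^2*z^2 + 3*x*y*z + x^2 + y^2 + z^2 - 2
tr(b^2 a^-1 b a^3 b) = tr(b a^3 b^3) * tr(a) - tr(b a^3 b^3 a) = x^3*y^3*z - x^4*y^2 - x^2*y^4 - x^2*y^2*z^2 - x^3*y*z + x^4 + 5*x^2*y^2 + x^2*z^2 + y^2*z^2 - x*y*z - 4*x^2 - y^2 - z^2 + 2
tr(a b a b^2 a) = tr(a) * tr(b a b^2 a) - tr(b a b^2) = x*y*z^2 - x^2*z - y^2*z + z
tr(a^3 b a b^2) = tr(a) * tr(a b a b^2 a) - tr(a b a b^2) = x^2*y*z^2 - x^3*z - x*y^2*z - y*z^2 + 2*x*z + y
tr(a^3 b a b) = tr(a) * tr(a b a b a) - tr(a b a b) = x^2*z^2 - x*y*z - x^2 - z^2 + 2
tr(b a^3 b a b^2) = tr(b) * tr(a^3 b a b^2) - tr(a^3 b a b) = x^2*y^2*z^2 - x^3*y*z - x*y^3*z - x^2*z^2 - y^2*z^2 + 3*x*y*z + x^2 + y^2 + z^2 - 2
tr(b a b a b a) = tr(b a) * tr(b a b a) - tr(b^-1 a^-1) = z^3 - 3*z
tr(a b a b a b a) = tr(a) * tr(b a b a b a) - tr(b a b a b) = x*z^3 - y*z^2 - 2*x*z + y
tr(a b a^3 b a b) = tr(a) * tr(a b a b a b a) - tr(a b a b a b) = x^2*z^3 - x*y*z^2 - 2*x^2*z - z^3 + x*y + 3*z
tr(b^2 a^2) = tr(a) * tr(b^2 a) - tr(b^2) = x*y*z - x^2 - y^2 + 2
tr(b a^3 b) = tr(a) * tr(b^2 a^2) - tr(b^2 a) = x^2*y*z - x^3 - x*y^2 - y*z + 3*x
tr(a b a^3 b a) = tr(a) * tr(b a^3 b a) - tr(b a^3 b) = x^3*z^2 - 2*x^2*y*z + x*y^2 - x*z^2 + y*z - x
tr(b a^3 b a b^2 a) = tr(b) * tr(a b a^3 b a b) - tr(a b a^3 b a) = x^2*y*z^3 - x^3*z^2 - x*y^2*z^2 - y*z^3 + x*z^2 + 2*y*z + x
tr(b^2 a^-1 b a^3 b a) = tr(b a^3 b a b^2) * tr(a) - tr(b a^3 b a b^2 a) = x^3*y^2*z^2 - x^4*y*z - x^2*y^3*z - x^2*y*z^3 + 3*x^2*y*z + y*z^3 + x^3 + x*y^2 - 2*y*z - 3*x
tr(a^2 b a^-1 b^2 a^-1 b a) = tr(b^2 a^-1 b a^3 b) * tr(a) - tr(b^2 a^-1 b a^3 b a) = x^4*y^3*z - x^5*y^2 - x^3*y^4 - 2*x^3*y^2*z^2 + x^2*y^3*z + x^2*y*z^3 + x^5 + 5*x^3*y^2 + x^3*z^2 + x*y^2*z^2 - 4*x^2*y*z - y*z^3 - 5*x^3 - 2*x*y^2 - x*z^2 + 2*y*z + 5*x
tr(b^3 a b a^2 b) = tr(b) * tr(a b a^2 b^3) - tr(a b a^2 b^2) = x*y^3*z^2 - x^2*y^2*z - y^4*z - 2*x*y*z^2 + x^2*z + 3*y^2*z + x*y - z
tr(b a b^2 a b a) = tr(b) * tr(a b a b a b) - tr(a b a b a) = y*z^3 - x*z^2 - 2*y*z + x
tr(b a b^2 a b) = tr(b) * tr(a b^2 a b) - tr(a b^2 a) = y^2*z^2 - 2*x*y*z + x^2 - 2
tr(a b a^2 b a b^2) = tr(a) * tr(b a b^2 a b a) - tr(b a b^2 a b) = x*y*z^3 - x^2*z^2 - y^2*z^2 + 2
tr(b^3 a b a^2 b a) = tr(b) * tr(a b a^2 b a b^2) - tr(a b a^2 b a b) = x*y^2*z^3 - x^2*y*z^2 - y^3*z^2 - x*z^3 + y*z^2 + 2*x*z + y
tr(b a b a^2 b a^-1 b^2) = tr(b^3 a b a^2 b) * tr(a) - tr(b^3 a b a^2 b a) = x^2*y^3*z^2 - x^3*y^2*z - x*y^4*z - x*y^2*z^3 - x^2*y*z^2 + y^3*z^2 + x^3*z + 3*x*y^2*z + x*z^3 + x^2*y - y*z^2 - 3*x*z - y
tr(a b a b a^2 b^2) = tr(a) * tr(b^2 a b a b a) - tr(b^2 a b a b) = x*y*z^3 - x^2*z^2 - y^2*z^2 - x*y*z + x^2 + y^2 + z^2 - 2
tr(b^2 a b a b a^2 b) = tr(b) * tr(a b a b a^2 b^2) - tr(a b a b a^2 b) = x*y^2*z^3 - x^2*y*z^2 - y^3*z^2 - x*y^2*z - x*z^3 + x^2*y + y^3 + 2*y*z^2 + 2*x*z - 3*y
tr(b a b a b a b a) = tr(a b) * tr(a b a b a b) - tr(a^-1 b^-1 a^-1 b^-1) = z^4 - 4*z^2 + 2
tr(a b a b a^2 b a b) = tr(a) * tr(b a b a b a b a) - tr(b a b a b a b) = x*z^4 - y*z^3 - 3*x*z^2 + 2*y*z + x
tr(a b a b a^2 b a) = tr(a) * tr(b a b a^2 b a) - tr(b a b a^2 b) = x^2*z^3 - 2*x*y*z^2 - x^2*z + y^2*z + x*y - z
tr(b^2 a b a b a^2 b a) = tr(b) * tr(a b a b a^2 b a b) - tr(a b a b a^2 b a) = x*y*z^4 - x^2*z^3 - y^2*z^3 - x*y*z^2 + x^2*z + y^2*z + z
tr(b a b a^2 b a^-1 b^2 a) = tr(b^2 a b a b a^2 b) * tr(a) - tr(b^2 a b a b a^2 b a) = x^2*y^2*z^3 - x^3*y*z^2 - x*y^3*z^2 - x*y*z^4 - x^2*y^2*z + y^2*z^3 + x^3*y + x*y^3 + 3*x*y*z^2 + x^2*z - y^2*z - 3*x*y - z
tr(a^2 b a^-1 b^2 a^-1 b a b) = tr(b a b a^2 b a^-1 b^2) * tr(a) - tr(b a b a^2 b a^-1 b^2 a) = x^3*y^3*z^2 - x^4*y^2*z - x^2*y^4*z - 2*x^2*y^2*z^3 + 2*x*y^3*z^2 + x*y*z^4 + x^4*z + 4*x^2*y^2*z + x^2*z^3 - y^2*z^3 - x*y^3 - 4*x*y*z^2 - 4*x^2*z + y^2*z + 2*x*y + z
tr(b^-1 a^2 b a^-1 b^2 a^-1 b a) = tr(a^2 b a^-1 b^2 a^-1 b a) * tr(b) - tr(a^2 b a^-1 b^2 a^-1 b a b) = x^4*y^4*z - x^5*y^3 - x^3*y^5 - 3*x^3*y^3*z^2 + x^4*y^2*z + 2*x^2*y^4*z + 3*x^2*y^2*z^3 + x^5*y + 5*x^3*y^3 + x^3*y*z^2 - x*y^3*z^2 - x*y*z^4 - x^4*z - 8*x^2*y^2*z - x^2*z^3 - 5*x^3*y - x*y^3 + 3*x*y*z^2 + 4*x^2*z + y^2*z + 3*x*y - z
tr(b^-1 a^2 b a^-1 b^2 a^-1 b a^-1) = tr(b^-1 a^2 b a^-1 b^2 a^-1 b) * tr(a) - tr(b^-1 a^2 b a^-1 b^2 a^-1 b a) = -x^4*y^4*z + x^5*y^3 + x^3*y^5 + 3*x^3*y^3*z^2 - x^4*y^2*z - 2*x^2*y^4*z - 3*x^2*y^2*z^3 - x^5*y - 5*x^3*y^3 - x^3*y*z^2 + x*y^3*z^2 + x*y*z^4 + x^4*z + 9*x^2*y^2*z + x^2*z^3 + 4*x^3*y + x*y^3 - 4*x*y*z^2 - 4*x^2*z - y^2*z - 2*x*y + z
tr(b a b a^-1 b^2) = tr(b^3 a b) * tr(a) - tr(b^3 a b a) = x*y^3*z - x^2*y^2 - y^2*z^2 - x*y*z + x^2 + y^2 + z^2 - 2
tr(b a b a^-1 b^2 a) = tr(b^2 a b a b) * tr(a) - tr(b^2 a b a b a) = x*y^2*z^2 - x^2*y*z - y*z^3 - x*y^2 + 2*y*z + x
tr(a b a^-1 b^2 a^-1 b) = tr(b a b a^-1 b^2) * tr(a) - tr(b a b a^-1 b^2 a) = x^2*y^3*z - x^3*y^2 - 2*x*y^2*z^2 + y*z^3 + x^3 + 2*x*y^2 + x*z^2 - 2*y*z - 3*x
tr(b a^-1 b^2 a^-1 b a^-1 b^-2 a^2) = tr(b^-1 a^2 b a^-1 b^2 a^-1 b a^-1) * tr(b) - tr(b^-1 a^2 b a^-1 b^2 a^-1 b a^-1 b) = -x^4*y^5*z + x^5*y^4 + x^3*y^6 + 3*x^3*y^4*z^2 - x^4*y^3*z - 2*x^2*y^5*z - 3*x^2*y^3*z^3 - x^5*y^2 - 5*x^3*y^4 - x^3*y^2*z^2 + x*y^4*z^2 + x*y^2*z^4 + x^4*y*z + 8*x^2*y^3*z + x^2*y*z^3 + 5*x^3*y^2 + x*y^4 - 2*x*y^2*z^2 - 4*x^2*y*z - y^3*z - y*z^3 - x^3 - 4*x*y^2 - x*z^2 + 3*y*z + 3*x

-x^4*y^5*z + x^5*y^4 + x^3*y^6 + 3*x^3*y^4*z^2 - x^4*y^3*z - 2*x^2*y^5*z - 3*x^2*y^3*z^3 - x^5*y^2 - 5*x^3*y^4 - x^3*y^2*z^2 + x*y^4*z^2 + x*y^2*z^4 + x^4*y*z + 8*x^2*y^3*z + x^2*y*z^3 + 5*x^3*y^2 + x*y^4 - 2*x*y^2*z^2 - 4*x^2*y*z - y^3*z - y*z^3 - x^3 - 4*x*y^2 - x*z^2 + 3*y*z + 3*x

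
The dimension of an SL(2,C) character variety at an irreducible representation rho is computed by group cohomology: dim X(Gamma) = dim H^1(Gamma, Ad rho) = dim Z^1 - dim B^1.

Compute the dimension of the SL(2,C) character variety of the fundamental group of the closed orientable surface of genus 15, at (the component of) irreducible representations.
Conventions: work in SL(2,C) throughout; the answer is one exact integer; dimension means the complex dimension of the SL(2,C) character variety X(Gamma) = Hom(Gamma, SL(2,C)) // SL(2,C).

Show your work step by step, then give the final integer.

pi_1 of the closed genus-15 surface has 30 generators bound by the single product-of-commutators relator.
Unconstrained cocycle data is one sl_2 vector per generator (90 dimensions), cut by the relator condition d_2(z) = 0.
H^2 = coker(d_2) is dual to H^0 = 0 at irreducible rho (Poincare duality), so d_2 is onto: dim Z^1 = 87.
dim B^1 = 3 (coboundaries, injective at irreducible rho).
dim H^1 = 87 - 3 = 84 = dim X.

84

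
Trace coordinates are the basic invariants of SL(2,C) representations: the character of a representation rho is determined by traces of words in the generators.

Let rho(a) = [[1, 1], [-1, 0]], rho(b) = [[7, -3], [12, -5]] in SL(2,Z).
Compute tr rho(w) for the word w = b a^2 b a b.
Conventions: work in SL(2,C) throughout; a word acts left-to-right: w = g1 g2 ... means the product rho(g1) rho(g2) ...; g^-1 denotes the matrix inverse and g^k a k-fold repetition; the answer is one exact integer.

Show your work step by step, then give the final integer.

880

rho(b) = [[7, -3], [12, -5]]
... * rho(a) = [[1, 1], [-1, 0]]  ->  [[10, 7], [17, 12]]
... * rho(a) = [[1, 1], [-1, 0]]  ->  [[3, 10], [5, 17]]
... * rho(b) = [[7, -3], [12, -5]]  ->  [[141, -59], [239, -100]]
... * rho(a) = [[1, 1], [-1, 0]]  ->  [[200, 141], [339, 239]]
... * rho(b) = [[7, -3], [12, -5]]  ->  [[3092, -1305], [5241, -2212]]
tr = 3092 + -2212 = 880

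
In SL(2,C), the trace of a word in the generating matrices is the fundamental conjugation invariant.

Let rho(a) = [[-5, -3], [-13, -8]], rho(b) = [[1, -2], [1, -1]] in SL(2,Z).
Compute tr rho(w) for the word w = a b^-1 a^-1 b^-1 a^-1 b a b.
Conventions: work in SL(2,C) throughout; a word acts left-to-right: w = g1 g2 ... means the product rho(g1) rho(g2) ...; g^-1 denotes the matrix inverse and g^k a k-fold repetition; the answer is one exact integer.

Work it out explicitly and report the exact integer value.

rho(a) = [[-5, -3], [-13, -8]]
... * rho(b^-1) = [[-1, 2], [-1, 1]]  ->  [[8, -13], [21, -34]]
... * rho(a^-1) = [[-8, 3], [13, -5]]  ->  [[-233, 89], [-610, 233]]
... * rho(b^-1) = [[-1, 2], [-1, 1]]  ->  [[144, -377], [377, -987]]
... * rho(a^-1) = [[-8, 3], [13, -5]]  ->  [[-6053, 2317], [-15847, 6066]]
... * rho(b) = [[1, -2], [1, -1]]  ->  [[-3736, 9789], [-9781, 25628]]
... * rho(a) = [[-5, -3], [-13, -8]]  ->  [[-108577, -67104], [-284259, -175681]]
... * rho(b) = [[1, -2], [1, -1]]  ->  [[-175681, 284258], [-459940, 744199]]
tr = -175681 + 744199 = 568518

568518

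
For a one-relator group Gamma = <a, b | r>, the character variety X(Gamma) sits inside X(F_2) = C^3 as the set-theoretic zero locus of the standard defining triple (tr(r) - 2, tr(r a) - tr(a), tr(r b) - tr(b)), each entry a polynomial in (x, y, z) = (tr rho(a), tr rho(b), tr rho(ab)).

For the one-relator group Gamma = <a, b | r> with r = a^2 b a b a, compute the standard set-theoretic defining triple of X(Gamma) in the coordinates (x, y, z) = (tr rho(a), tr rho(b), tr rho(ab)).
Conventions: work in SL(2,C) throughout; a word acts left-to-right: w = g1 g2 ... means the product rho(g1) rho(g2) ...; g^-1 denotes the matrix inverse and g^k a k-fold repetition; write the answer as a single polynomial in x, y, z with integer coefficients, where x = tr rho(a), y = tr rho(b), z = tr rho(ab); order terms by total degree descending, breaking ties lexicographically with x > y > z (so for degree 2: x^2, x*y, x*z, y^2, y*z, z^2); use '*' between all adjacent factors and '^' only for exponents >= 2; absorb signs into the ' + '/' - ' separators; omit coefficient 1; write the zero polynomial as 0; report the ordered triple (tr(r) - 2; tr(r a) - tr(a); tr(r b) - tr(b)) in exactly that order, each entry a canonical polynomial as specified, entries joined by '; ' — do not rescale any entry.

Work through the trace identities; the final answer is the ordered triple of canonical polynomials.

tr(b a b a) = tr(a b)*tr(a b) - tr(1)  (split on a) = z^2 - 2
and tr(b a b) = tr(b)*tr(a b) - tr(a)  (reduce the b square) = y*z - x
next, tr(b a b a^2) = tr(a)*tr(b a b a) - tr(b a b)  (reduce the a square) = x*z^2 - y*z - x
next, tr(a^2 b a b a) = tr(a)*tr(b a b a^2) - tr(b a b a)  (reduce the a square) = x^2*z^2 - x*y*z - x^2 - z^2 + 2
next, tr(a^2 b a b a^2) = tr(a)*tr(a^2 b a b a) - tr(a^2 b a b) = x^3*z^2 - x^2*y*z - x^3 - 2*x*z^2 + y*z + 3*x
next, tr(b a b a b a) = tr(b a)*tr(b a b a) - tr(b^-1 a^-1)   [split at a repeated b] = z^3 - 3*z
tr(a b a) = tr(a)*tr(b a) - tr(b)   [square of a] = x*z - y
tr(b a b a b) = tr(b)*tr(a b a b) - tr(a b a)   [square of b] = y*z^2 - x*z - y
tr(a^2 b a b a b) = tr(a)*tr(b a b a b a) - tr(b a b a b)   [square of a] = x*z^3 - y*z^2 - 2*x*z + y
assemble the triple (tr(r) - 2; tr(r a) - x; tr(r b) - y)

x^2*z^2 - x*y*z - x^2 - z^2; x^3*z^2 - x^2*y*z - x^3 - 2*x*z^2 + y*z + 2*x; x*z^3 - y*z^2 - 2*x*z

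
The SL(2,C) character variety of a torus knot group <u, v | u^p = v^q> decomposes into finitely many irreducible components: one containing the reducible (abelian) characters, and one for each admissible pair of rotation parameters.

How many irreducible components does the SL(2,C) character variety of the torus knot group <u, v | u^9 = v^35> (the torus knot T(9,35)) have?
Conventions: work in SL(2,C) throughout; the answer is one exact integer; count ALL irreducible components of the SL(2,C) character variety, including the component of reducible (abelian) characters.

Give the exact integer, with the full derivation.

For T(9,35): irreducibility forces the central element u^9 = v^35 to one of +I, -I.
On an irreducible component, tr(u) is locked at 2*cos(pi*alpha/9) for some alpha in 1..8, and tr(v) at 2*cos(pi*beta/35) for some beta in 1..34.
The two central values (-1)^alpha I and (-1)^beta I must be the same matrix, so alpha and beta share a parity.
Counting: 4 odd alphas x 17 odd betas + 4 even alphas x 17 even betas = 68 + 68 = 136.
components with irreducible characters: 136; plus the single component of reducible (abelian) characters: total 137.

137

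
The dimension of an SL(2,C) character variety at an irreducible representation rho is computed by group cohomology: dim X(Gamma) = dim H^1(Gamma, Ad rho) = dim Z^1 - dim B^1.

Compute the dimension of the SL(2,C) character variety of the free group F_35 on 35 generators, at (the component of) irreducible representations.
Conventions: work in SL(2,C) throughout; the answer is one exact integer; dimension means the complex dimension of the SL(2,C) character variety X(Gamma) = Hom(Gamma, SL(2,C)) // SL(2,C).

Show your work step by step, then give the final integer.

Here Gamma is free of rank 35 — no relator constrains a cocycle.
So Z^1 = (sl_2)^35 in full: dim Z^1 = 105.
Irreducibility makes the coboundary map sl_2 -> Z^1 injective (trivial centralizer), so dim B^1 = 3.
Therefore dim X = 105 - 3 = 102.

102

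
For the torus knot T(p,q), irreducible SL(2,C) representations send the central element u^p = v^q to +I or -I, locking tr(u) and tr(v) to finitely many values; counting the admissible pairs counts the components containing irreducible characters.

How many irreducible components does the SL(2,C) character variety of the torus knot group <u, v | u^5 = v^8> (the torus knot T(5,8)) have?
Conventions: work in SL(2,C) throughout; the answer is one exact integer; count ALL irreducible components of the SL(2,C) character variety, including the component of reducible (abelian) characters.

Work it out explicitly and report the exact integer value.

For T(5,8): irreducibility forces the central element u^5 = v^8 to one of +I, -I.
On an irreducible component, tr(u) is locked at 2*cos(pi*alpha/5) for some alpha in 1..4, and tr(v) at 2*cos(pi*beta/8) for some beta in 1..7.
The two central values (-1)^alpha I and (-1)^beta I must be the same matrix, so alpha and beta share a parity.
Enumerate parity-matched pairs: 2*4 odd-odd plus 2*3 even-even gives 14.
components with irreducible characters: 14; plus the single component of reducible (abelian) characters: total 15.

15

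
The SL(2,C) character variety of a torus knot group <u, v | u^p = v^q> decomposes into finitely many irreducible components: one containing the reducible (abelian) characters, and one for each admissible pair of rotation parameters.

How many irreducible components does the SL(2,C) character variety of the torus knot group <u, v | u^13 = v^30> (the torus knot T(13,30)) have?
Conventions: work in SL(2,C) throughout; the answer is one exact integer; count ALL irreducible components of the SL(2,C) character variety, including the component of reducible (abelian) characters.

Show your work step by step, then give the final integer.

In the torus knot group T(13,30), u^13 = v^30 is central, so an irreducible representation sends it to +I or -I (Schur).
So on each irreducible component the traces are pinned: tr(u) = 2*cos(pi*alpha/13) with 1 <= alpha <= 12, tr(v) = 2*cos(pi*beta/30) with 1 <= beta <= 29.
u^13 = (-1)^alpha I and v^30 = (-1)^beta I must agree, so alpha and beta have equal parity.
Enumerate parity-matched pairs: 6*15 odd-odd plus 6*14 even-even gives 174.
Total: 174 irreducible-character components + 1 reducible (abelian) component = 175.

175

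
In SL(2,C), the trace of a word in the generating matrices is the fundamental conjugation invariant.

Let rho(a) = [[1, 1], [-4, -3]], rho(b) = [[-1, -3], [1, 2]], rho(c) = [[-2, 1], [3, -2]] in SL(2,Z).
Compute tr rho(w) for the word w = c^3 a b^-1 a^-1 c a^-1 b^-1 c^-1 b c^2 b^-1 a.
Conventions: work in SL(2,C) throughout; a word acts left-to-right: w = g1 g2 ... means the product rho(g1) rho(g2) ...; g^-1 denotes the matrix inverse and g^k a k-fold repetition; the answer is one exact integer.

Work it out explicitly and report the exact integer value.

1524310

rho(c) = [[-2, 1], [3, -2]]
... * rho(c) = [[-2, 1], [3, -2]]  ->  [[7, -4], [-12, 7]]
... * rho(c) = [[-2, 1], [3, -2]]  ->  [[-26, 15], [45, -26]]
... * rho(a) = [[1, 1], [-4, -3]]  ->  [[-86, -71], [149, 123]]
... * rho(b^-1) = [[2, 3], [-1, -1]]  ->  [[-101, -187], [175, 324]]
... * rho(a^-1) = [[-3, -1], [4, 1]]  ->  [[-445, -86], [771, 149]]
... * rho(c) = [[-2, 1], [3, -2]]  ->  [[632, -273], [-1095, 473]]
... * rho(a^-1) = [[-3, -1], [4, 1]]  ->  [[-2988, -905], [5177, 1568]]
... * rho(b^-1) = [[2, 3], [-1, -1]]  ->  [[-5071, -8059], [8786, 13963]]
... * rho(c^-1) = [[-2, -1], [-3, -2]]  ->  [[34319, 21189], [-59461, -36712]]
... * rho(b) = [[-1, -3], [1, 2]]  ->  [[-13130, -60579], [22749, 104959]]
... * rho(c) = [[-2, 1], [3, -2]]  ->  [[-155477, 108028], [269379, -187169]]
... * rho(c) = [[-2, 1], [3, -2]]  ->  [[635038, -371533], [-1100265, 643717]]
... * rho(b^-1) = [[2, 3], [-1, -1]]  ->  [[1641609, 2276647], [-2844247, -3944512]]
... * rho(a) = [[1, 1], [-4, -3]]  ->  [[-7464979, -5188332], [12933801, 8989289]]
tr = -7464979 + 8989289 = 1524310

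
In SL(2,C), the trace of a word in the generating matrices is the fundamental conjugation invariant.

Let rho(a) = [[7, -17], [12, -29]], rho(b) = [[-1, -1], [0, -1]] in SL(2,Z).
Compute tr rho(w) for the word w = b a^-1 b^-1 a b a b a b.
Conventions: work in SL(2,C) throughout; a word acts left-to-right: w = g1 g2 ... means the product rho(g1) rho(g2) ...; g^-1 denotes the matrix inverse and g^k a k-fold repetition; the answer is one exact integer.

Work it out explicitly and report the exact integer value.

-28490

rho(b) = [[-1, -1], [0, -1]]
... * rho(a^-1) = [[-29, 17], [-12, 7]]  ->  [[41, -24], [12, -7]]
... * rho(b^-1) = [[-1, 1], [0, -1]]  ->  [[-41, 65], [-12, 19]]
... * rho(a) = [[7, -17], [12, -29]]  ->  [[493, -1188], [144, -347]]
... * rho(b) = [[-1, -1], [0, -1]]  ->  [[-493, 695], [-144, 203]]
... * rho(a) = [[7, -17], [12, -29]]  ->  [[4889, -11774], [1428, -3439]]
... * rho(b) = [[-1, -1], [0, -1]]  ->  [[-4889, 6885], [-1428, 2011]]
... * rho(a) = [[7, -17], [12, -29]]  ->  [[48397, -116552], [14136, -34043]]
... * rho(b) = [[-1, -1], [0, -1]]  ->  [[-48397, 68155], [-14136, 19907]]
tr = -48397 + 19907 = -28490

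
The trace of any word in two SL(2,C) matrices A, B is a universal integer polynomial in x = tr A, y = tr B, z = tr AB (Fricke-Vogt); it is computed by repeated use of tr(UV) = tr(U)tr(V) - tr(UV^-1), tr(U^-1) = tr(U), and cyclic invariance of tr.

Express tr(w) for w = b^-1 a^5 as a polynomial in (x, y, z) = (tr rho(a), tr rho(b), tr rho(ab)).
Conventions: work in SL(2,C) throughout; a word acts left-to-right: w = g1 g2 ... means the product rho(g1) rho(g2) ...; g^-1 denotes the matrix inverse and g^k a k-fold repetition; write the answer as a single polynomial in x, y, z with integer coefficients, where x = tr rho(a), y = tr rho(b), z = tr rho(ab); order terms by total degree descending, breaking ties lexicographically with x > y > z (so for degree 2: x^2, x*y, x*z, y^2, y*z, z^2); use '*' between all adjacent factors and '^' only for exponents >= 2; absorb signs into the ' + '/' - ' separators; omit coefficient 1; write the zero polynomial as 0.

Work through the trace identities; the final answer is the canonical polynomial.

trace(a^2) = trace(a) trace(a) - trace(1) = x^2 - 2
trace(a^3) = trace(a) trace(a^2) - trace(a) = x^3 - 3*x
trace(a^4) = trace(a) trace(a^3) - trace(a^2) = x^4 - 4*x^2 + 2
trace(a^5) = trace(a) trace(a^4) - trace(a^3) = x^5 - 5*x^3 + 5*x
trace(b a^2) = trace(a) trace(b a) - trace(b) = x*z - y
trace(a b a^2) = trace(a) trace(b a^2) - trace(b a) = x^2*z - x*y - z
trace(a b a^3) = trace(a) trace(a b a^2) - trace(a b a) = x^3*z - x^2*y - 2*x*z + y
trace(a^5 b) = trace(a) trace(a b a^3) - trace(a b a^2) = x^4*z - x^3*y - 3*x^2*z + 2*x*y + z
trace(b^-1 a^5) = trace(a^5) trace(b) - trace(a^5 b) = x^5*y - x^4*z - 4*x^3*y + 3*x^2*z + 3*x*y - z

x^5*y - x^4*z - 4*x^3*y + 3*x^2*z + 3*x*y - z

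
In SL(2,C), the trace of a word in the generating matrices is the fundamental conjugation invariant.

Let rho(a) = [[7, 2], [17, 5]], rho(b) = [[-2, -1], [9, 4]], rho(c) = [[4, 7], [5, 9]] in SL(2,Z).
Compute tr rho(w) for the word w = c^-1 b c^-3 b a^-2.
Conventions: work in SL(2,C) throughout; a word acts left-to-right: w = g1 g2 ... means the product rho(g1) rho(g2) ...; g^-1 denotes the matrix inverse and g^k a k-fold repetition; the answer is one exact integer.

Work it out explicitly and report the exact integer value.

-34433761

rho(c^-1) = [[9, -7], [-5, 4]]
... * rho(b) = [[-2, -1], [9, 4]]  ->  [[-81, -37], [46, 21]]
... * rho(c^-1) = [[9, -7], [-5, 4]]  ->  [[-544, 419], [309, -238]]
... * rho(c^-1) = [[9, -7], [-5, 4]]  ->  [[-6991, 5484], [3971, -3115]]
... * rho(c^-1) = [[9, -7], [-5, 4]]  ->  [[-90339, 70873], [51314, -40257]]
... * rho(b) = [[-2, -1], [9, 4]]  ->  [[818535, 373831], [-464941, -212342]]
... * rho(a^-1) = [[5, -2], [-17, 7]]  ->  [[-2262452, 979747], [1285109, -556512]]
... * rho(a^-1) = [[5, -2], [-17, 7]]  ->  [[-27967959, 11383133], [15886249, -6465802]]
tr = -27967959 + -6465802 = -34433761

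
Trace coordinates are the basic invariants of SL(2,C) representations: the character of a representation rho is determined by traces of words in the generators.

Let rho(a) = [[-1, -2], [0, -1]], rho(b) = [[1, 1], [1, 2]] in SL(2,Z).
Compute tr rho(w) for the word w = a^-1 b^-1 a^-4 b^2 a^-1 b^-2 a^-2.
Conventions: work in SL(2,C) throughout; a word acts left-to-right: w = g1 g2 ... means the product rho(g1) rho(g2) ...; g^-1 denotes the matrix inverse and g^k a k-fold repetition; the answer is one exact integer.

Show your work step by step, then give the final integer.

-1265

rho(a^-1) = [[-1, 2], [0, -1]]
... * rho(b^-1) = [[2, -1], [-1, 1]]  ->  [[-4, 3], [1, -1]]
... * rho(a^-1) = [[-1, 2], [0, -1]]  ->  [[4, -11], [-1, 3]]
... * rho(a^-1) = [[-1, 2], [0, -1]]  ->  [[-4, 19], [1, -5]]
... * rho(a^-1) = [[-1, 2], [0, -1]]  ->  [[4, -27], [-1, 7]]
... * rho(a^-1) = [[-1, 2], [0, -1]]  ->  [[-4, 35], [1, -9]]
... * rho(b) = [[1, 1], [1, 2]]  ->  [[31, 66], [-8, -17]]
... * rho(b) = [[1, 1], [1, 2]]  ->  [[97, 163], [-25, -42]]
... * rho(a^-1) = [[-1, 2], [0, -1]]  ->  [[-97, 31], [25, -8]]
... * rho(b^-1) = [[2, -1], [-1, 1]]  ->  [[-225, 128], [58, -33]]
... * rho(b^-1) = [[2, -1], [-1, 1]]  ->  [[-578, 353], [149, -91]]
... * rho(a^-1) = [[-1, 2], [0, -1]]  ->  [[578, -1509], [-149, 389]]
... * rho(a^-1) = [[-1, 2], [0, -1]]  ->  [[-578, 2665], [149, -687]]
tr = -578 + -687 = -1265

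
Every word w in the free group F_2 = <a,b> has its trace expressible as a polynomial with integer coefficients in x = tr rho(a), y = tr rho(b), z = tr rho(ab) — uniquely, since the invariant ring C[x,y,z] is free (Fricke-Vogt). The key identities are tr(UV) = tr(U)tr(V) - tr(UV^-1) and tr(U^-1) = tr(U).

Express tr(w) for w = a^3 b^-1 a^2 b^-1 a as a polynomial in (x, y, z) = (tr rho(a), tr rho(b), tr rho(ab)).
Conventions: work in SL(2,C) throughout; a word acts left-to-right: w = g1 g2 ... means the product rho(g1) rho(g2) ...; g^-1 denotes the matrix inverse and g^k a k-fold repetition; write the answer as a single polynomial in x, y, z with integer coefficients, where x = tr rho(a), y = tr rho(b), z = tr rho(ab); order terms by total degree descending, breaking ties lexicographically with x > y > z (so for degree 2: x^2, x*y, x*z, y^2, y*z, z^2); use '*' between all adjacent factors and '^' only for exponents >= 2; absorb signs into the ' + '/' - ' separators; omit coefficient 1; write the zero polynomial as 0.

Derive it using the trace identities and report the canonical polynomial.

x^6*y^2 - 2*x^5*y*z - 4*x^4*y^2 + x^4*z^2 + 6*x^3*y*z + 4*x^2*y^2 - 2*x^2*z^2 - 3*x*y*z - x^2 - y^2 + 2

trace(a^2) = trace(a) trace(a) - trace(1)  (reduce the a square) = x^2 - 2
trace(a^3) = trace(a) trace(a^2) - trace(a)  (reduce the a square) = x^3 - 3*x
trace(a^4) = trace(a) trace(a^3) - trace(a^2)  (reduce the a square) = x^4 - 4*x^2 + 2
use: trace(a^5) = trace(a) trace(a^4) - trace(a^3)  (reduce the a square) = x^5 - 5*x^3 + 5*x
use: trace(a^6) = trace(a) trace(a^5) - trace(a^4)  (reduce the a square) = x^6 - 6*x^4 + 9*x^2 - 2
trace(b a^2) = trace(a) trace(b a) - trace(b)  (reduce the a square) = x*z - y
trace(a b a^2) = trace(a) trace(b a^2) - trace(b a)  (reduce the a square) = x^2*z - x*y - z
trace(a^2 b a^2) = trace(a) trace(a b a^2) - trace(a b a)  (reduce the a square) = x^3*z - x^2*y - 2*x*z + y
trace(a b a^4) = trace(a) trace(a^2 b a^2) - trace(a^2 b a)  (reduce the a square) = x^4*z - x^3*y - 3*x^2*z + 2*x*y + z
apply: trace(a^6 b) = trace(a) trace(a b a^4) - trace(a b a^3)  (reduce the a square) = x^5*z - x^4*y - 4*x^3*z + 3*x^2*y + 3*x*z - y
trace(a^2 b^-1 a^4) = trace(a^6) trace(b) - trace(a^6 b)  (eliminate b^-1) = x^6*y - x^5*z - 5*x^4*y + 4*x^3*z + 6*x^2*y - 3*x*z - y
trace(b a b a) = trace(a b) trace(a b) - trace(1)  (split on a) = z^2 - 2
apply: trace(b a b) = trace(b) trace(a b) - trace(a)  (reduce the b square) = y*z - x
trace(b a b a^2) = trace(a) trace(b a b a) - trace(b a b)  (reduce the a square) = x*z^2 - y*z - x
use: trace(a b a b a^2) = trace(a) trace(b a b a^2) - trace(b a b a)  (reduce the a square) = x^2*z^2 - x*y*z - x^2 - z^2 + 2
trace(b a^4 b a) = trace(a) trace(a b a b a^2) - trace(a b a b a)  (reduce the a square) = x^3*z^2 - x^2*y*z - x^3 - 2*x*z^2 + y*z + 3*x
trace(b a^4 b) = trace(b) trace(a^4 b) - trace(a^4)  (reduce the b square) = x^3*y*z - x^4 - x^2*y^2 - 2*x*y*z + 4*x^2 + y^2 - 2
trace(a^4 b a^2 b) = trace(a) trace(b a^4 b a) - trace(b a^4 b)  (reduce the a square) = x^4*z^2 - 2*x^3*y*z + x^2*y^2 - 2*x^2*z^2 + 3*x*y*z - x^2 - y^2 + 2
trace(a^2 b^-1 a^4 b) = trace(a^4 b a^2) trace(b) - trace(a^4 b a^2 b)  (eliminate b^-1) = x^5*y*z - x^4*y^2 - x^4*z^2 - 2*x^3*y*z + 2*x^2*y^2 + 2*x^2*z^2 + x^2 - 2
use: trace(a^3 b^-1 a^2 b^-1 a) = trace(a^2 b^-1 a^4) trace(b) - trace(a^2 b^-1 a^4 b)  (eliminate b^-1) = x^6*y^2 - 2*x^5*y*z - 4*x^4*y^2 + x^4*z^2 + 6*x^3*y*z + 4*x^2*y^2 - 2*x^2*z^2 - 3*x*y*z - x^2 - y^2 + 2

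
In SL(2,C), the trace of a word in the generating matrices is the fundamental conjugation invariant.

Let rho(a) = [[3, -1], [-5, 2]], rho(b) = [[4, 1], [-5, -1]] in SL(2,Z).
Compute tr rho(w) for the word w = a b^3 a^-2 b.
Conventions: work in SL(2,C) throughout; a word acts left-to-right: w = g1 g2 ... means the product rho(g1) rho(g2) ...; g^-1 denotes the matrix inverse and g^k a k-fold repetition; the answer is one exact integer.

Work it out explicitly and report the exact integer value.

rho(a) = [[3, -1], [-5, 2]]
... * rho(b) = [[4, 1], [-5, -1]]  ->  [[17, 4], [-30, -7]]
... * rho(b) = [[4, 1], [-5, -1]]  ->  [[48, 13], [-85, -23]]
... * rho(b) = [[4, 1], [-5, -1]]  ->  [[127, 35], [-225, -62]]
... * rho(a^-1) = [[2, 1], [5, 3]]  ->  [[429, 232], [-760, -411]]
... * rho(a^-1) = [[2, 1], [5, 3]]  ->  [[2018, 1125], [-3575, -1993]]
... * rho(b) = [[4, 1], [-5, -1]]  ->  [[2447, 893], [-4335, -1582]]
tr = 2447 + -1582 = 865

865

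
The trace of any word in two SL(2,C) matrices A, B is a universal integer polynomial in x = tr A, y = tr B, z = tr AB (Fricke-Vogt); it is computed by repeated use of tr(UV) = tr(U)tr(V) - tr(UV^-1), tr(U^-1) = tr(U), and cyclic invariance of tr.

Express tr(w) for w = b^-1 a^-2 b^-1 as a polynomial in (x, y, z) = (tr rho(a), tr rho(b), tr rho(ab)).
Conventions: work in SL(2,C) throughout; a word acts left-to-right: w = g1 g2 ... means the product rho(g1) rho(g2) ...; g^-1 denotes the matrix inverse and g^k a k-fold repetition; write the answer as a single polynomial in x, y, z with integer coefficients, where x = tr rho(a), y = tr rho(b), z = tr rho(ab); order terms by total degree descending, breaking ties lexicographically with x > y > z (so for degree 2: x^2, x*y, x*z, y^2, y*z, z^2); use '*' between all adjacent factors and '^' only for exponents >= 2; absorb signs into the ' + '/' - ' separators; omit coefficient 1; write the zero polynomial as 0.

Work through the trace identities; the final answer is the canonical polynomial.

apply: tr(a^-1) = tr(a) = x
use: tr(a^-1 b) = tr(b) * tr(a) - tr(b a) = x*y - z
tr(b^-1 a^-1) = tr(a^-1) * tr(b) - tr(a^-1 b) = z
tr(b^-2 a^-1) = tr(b^-1 a^-1) * tr(b) - tr(b^-1 a^-1 b) = y*z - x
tr(b^-2) = tr(b^-1) * tr(b) - tr(1) = y^2 - 2
tr(b^-1 a^-2 b^-1) = tr(b^-2 a^-1) * tr(a) - tr(b^-2) = x*y*z - x^2 - y^2 + 2

x*y*z - x^2 - y^2 + 2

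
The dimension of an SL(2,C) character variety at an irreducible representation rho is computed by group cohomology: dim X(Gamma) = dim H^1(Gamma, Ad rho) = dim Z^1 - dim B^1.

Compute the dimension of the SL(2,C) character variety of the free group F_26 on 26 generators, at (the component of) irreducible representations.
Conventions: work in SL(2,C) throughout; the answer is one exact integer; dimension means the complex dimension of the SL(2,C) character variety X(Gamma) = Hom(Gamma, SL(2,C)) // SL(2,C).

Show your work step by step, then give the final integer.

The free group F_26: 26 generators, no relators.
A cocycle picks one sl_2 vector per generator freely, giving dim Z^1 = 3*26 = 78.
dim B^1 = 3: the coboundary map is injective because an irreducible image has centralizer 0 in sl_2.
dim H^1 = 78 - 3 = 75, which is dim X.

75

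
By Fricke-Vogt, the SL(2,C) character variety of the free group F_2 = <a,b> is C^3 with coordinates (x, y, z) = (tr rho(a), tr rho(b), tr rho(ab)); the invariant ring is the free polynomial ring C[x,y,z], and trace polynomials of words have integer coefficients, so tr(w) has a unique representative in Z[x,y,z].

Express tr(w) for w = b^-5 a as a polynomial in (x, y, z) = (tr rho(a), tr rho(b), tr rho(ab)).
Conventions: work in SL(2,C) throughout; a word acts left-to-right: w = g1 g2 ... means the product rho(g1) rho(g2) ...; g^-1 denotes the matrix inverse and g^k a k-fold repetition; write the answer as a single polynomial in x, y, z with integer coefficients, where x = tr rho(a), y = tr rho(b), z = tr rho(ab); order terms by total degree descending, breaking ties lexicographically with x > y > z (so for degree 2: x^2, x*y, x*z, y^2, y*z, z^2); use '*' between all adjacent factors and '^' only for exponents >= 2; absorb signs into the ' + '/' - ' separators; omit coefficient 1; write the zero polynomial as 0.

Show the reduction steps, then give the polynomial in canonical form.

trace(a b^-1) = trace(a) trace(b) - trace(a b)  (eliminate b^-1) = x*y - z
trace(a b^-2) = trace(a b^-1) trace(b) - trace(a)  (eliminate b^-1) = x*y^2 - y*z - x
trace(b^-1 a b^-2) = trace(a b^-2) trace(b) - trace(a b^-1)  (eliminate b^-1) = x*y^3 - y^2*z - 2*x*y + z
trace(a b^-4) = trace(b^-1 a b^-2) trace(b) - trace(b^-1 a b^-1)  (eliminate b^-1) = x*y^4 - y^3*z - 3*x*y^2 + 2*y*z + x
trace(b^-5 a) = trace(a b^-4) trace(b) - trace(a b^-3)  (eliminate b^-1) = x*y^5 - y^4*z - 4*x*y^3 + 3*y^2*z + 3*x*y - z

x*y^5 - y^4*z - 4*x*y^3 + 3*y^2*z + 3*x*y - z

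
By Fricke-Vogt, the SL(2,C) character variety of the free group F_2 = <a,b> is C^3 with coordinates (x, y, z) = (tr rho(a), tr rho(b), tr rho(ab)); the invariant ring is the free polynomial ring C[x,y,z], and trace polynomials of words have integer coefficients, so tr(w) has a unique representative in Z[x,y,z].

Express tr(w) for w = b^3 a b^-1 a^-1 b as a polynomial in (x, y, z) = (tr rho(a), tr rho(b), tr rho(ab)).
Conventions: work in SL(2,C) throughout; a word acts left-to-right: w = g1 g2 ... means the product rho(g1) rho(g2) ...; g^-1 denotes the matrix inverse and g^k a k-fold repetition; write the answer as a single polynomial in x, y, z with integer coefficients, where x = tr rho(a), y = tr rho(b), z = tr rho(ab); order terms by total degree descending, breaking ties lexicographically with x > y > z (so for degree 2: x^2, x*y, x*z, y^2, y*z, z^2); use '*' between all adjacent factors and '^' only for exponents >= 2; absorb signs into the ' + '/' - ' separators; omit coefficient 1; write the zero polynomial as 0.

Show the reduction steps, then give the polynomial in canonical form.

trace(b^2) = trace(b) trace(b) - trace(1)  (reduce the b square) = y^2 - 2
trace(b^3) = trace(b) trace(b^2) - trace(b)  (reduce the b square) = y^3 - 3*y
trace(b^4) = trace(b) trace(b^3) - trace(b^2)  (reduce the b square) = y^4 - 4*y^2 + 2
trace(b a b) = trace(b) trace(a b) - trace(a)  (reduce the b square) = y*z - x
trace(b a b^2) = trace(b) trace(b a b) - trace(b a)  (reduce the b square) = y^2*z - x*y - z
trace(b^3 a b) = trace(b) trace(b a b^2) - trace(b a b)  (reduce the b square) = y^3*z - x*y^2 - 2*y*z + x
trace(b^4 a b) = trace(b) trace(b^3 a b) - trace(b^3 a)  (reduce the b square) = y^4*z - x*y^3 - 3*y^2*z + 2*x*y + z
trace(a b a b) = trace(a b) trace(a b) - trace(1)  (split on a) = z^2 - 2
trace(a b a) = trace(a) trace(b a) - trace(b)  (reduce the a square) = x*z - y
trace(a b a b^2) = trace(b) trace(a b a b) - trace(a b a)  (reduce the b square) = y*z^2 - x*z - y
trace(b a b a b^2) = trace(b) trace(a b a b^2) - trace(a b a b)  (reduce the b square) = y^2*z^2 - x*y*z - y^2 - z^2 + 2
trace(b^4 a b a) = trace(b) trace(b a b a b^2) - trace(b a b a b)  (reduce the b square) = y^3*z^2 - x*y^2*z - y^3 - 2*y*z^2 + x*z + 3*y
trace(a^-1 b^4 a b) = trace(b^4 a b) trace(a) - trace(b^4 a b a)  (eliminate a^-1) = x*y^4*z - x^2*y^3 - y^3*z^2 - 2*x*y^2*z + 2*x^2*y + y^3 + 2*y*z^2 - 3*y
trace(b^3 a b^-1 a^-1 b) = trace(a^-1 b^4 a) trace(b) - trace(a^-1 b^4 a b)  (eliminate b^-1) = -x*y^4*z + x^2*y^3 + y^5 + y^3*z^2 + 2*x*y^2*z - 2*x^2*y - 5*y^3 - 2*y*z^2 + 5*y

-x*y^4*z + x^2*y^3 + y^5 + y^3*z^2 + 2*x*y^2*z - 2*x^2*y - 5*y^3 - 2*y*z^2 + 5*y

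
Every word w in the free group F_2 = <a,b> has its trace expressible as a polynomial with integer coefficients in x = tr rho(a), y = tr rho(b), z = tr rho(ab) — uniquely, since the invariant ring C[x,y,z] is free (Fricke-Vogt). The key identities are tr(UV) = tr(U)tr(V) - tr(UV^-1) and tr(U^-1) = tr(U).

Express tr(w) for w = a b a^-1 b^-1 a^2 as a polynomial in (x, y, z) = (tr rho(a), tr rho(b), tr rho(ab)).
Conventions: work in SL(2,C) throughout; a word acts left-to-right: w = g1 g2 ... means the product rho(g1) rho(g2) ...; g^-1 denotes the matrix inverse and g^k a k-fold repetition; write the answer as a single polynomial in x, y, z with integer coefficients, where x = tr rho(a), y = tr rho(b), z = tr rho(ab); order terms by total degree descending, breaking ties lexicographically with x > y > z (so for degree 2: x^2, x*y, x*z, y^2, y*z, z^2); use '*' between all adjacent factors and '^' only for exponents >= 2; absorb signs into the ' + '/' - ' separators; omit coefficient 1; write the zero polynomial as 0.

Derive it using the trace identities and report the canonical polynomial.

-x^3*y*z + x^4 + x^2*y^2 + x^2*z^2 + x*y*z - 4*x^2 - y^2 - z^2 + 2

trace(a^2) = trace(a) trace(a) - trace(1)  (reduce the a square) = x^2 - 2
reduce: trace(a^3) = trace(a) trace(a^2) - trace(a)  (reduce the a square) = x^3 - 3*x
trace(a b a) = trace(a) trace(b a) - trace(b)  (reduce the a square) = x*z - y
trace(b a^3) = trace(a) trace(a b a) - trace(a b)  (reduce the a square) = x^2*z - x*y - z
reduce: trace(a^3 b a) = trace(a) trace(b a^3) - trace(b a^2)  (reduce the a square) = x^3*z - x^2*y - 2*x*z + y
trace(b a b a) = trace(a b) trace(a b) - trace(1)  (split on a) = z^2 - 2
trace(b a b) = trace(b) trace(a b) - trace(a)  (reduce the b square) = y*z - x
so trace(a b a b a) = trace(a) trace(b a b a) - trace(b a b)  (reduce the a square) = x*z^2 - y*z - x
so trace(a^3 b a b) = trace(a) trace(a b a b a) - trace(a b a b)  (reduce the a square) = x^2*z^2 - x*y*z - x^2 - z^2 + 2
trace(b^-1 a^3 b a) = trace(a^3 b a) trace(b) - trace(a^3 b a b)  (eliminate b^-1) = x^3*y*z - x^2*y^2 - x^2*z^2 - x*y*z + x^2 + y^2 + z^2 - 2
trace(a b a^-1 b^-1 a^2) = trace(b^-1 a^3 b) trace(a) - trace(b^-1 a^3 b a)  (eliminate a^-1) = -x^3*y*z + x^4 + x^2*y^2 + x^2*z^2 + x*y*z - 4*x^2 - y^2 - z^2 + 2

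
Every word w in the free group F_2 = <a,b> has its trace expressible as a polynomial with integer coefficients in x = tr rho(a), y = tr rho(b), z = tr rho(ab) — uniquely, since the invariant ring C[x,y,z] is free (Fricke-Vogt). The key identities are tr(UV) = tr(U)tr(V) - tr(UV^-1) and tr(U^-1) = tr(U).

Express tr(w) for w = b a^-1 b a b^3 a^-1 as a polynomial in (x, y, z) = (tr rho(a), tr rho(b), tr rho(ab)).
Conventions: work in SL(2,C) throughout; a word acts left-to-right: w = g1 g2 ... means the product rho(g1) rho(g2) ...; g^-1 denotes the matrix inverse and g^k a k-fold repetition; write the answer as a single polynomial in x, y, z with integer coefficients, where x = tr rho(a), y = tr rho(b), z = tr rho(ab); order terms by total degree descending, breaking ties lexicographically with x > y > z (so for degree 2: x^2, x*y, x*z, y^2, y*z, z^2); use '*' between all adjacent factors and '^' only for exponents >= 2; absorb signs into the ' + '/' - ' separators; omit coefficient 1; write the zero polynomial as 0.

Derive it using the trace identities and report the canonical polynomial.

x^2*y^4*z - x^3*y^3 - 2*x*y^3*z^2 + y^2*z^3 + x^3*y + x*y^3 + 2*x*y*z^2 - x^2*z - 2*y^2*z - z^3 - x*y + 3*z

tr(b a b) = tr(b) * tr(a b) - tr(a)   [square of b] = y*z - x
tr(b a b^2) = tr(b) * tr(b a b) - tr(b a)   [square of b] = y^2*z - x*y - z
tr(b^3 a b) = tr(b) * tr(b a b^2) - tr(b a b)   [square of b] = y^3*z - x*y^2 - 2*y*z + x
tr(b^2 a b^3) = tr(b) * tr(b^3 a b) - tr(b^3 a)   [square of b] = y^4*z - x*y^3 - 3*y^2*z + 2*x*y + z
tr(a b a b) = tr(a b) * tr(a b) - tr(1)   [split at a repeated a] = z^2 - 2
tr(a b a) = tr(a) * tr(b a) - tr(b)   [square of a] = x*z - y
tr(a b^2 a b) = tr(b) * tr(a b a b) - tr(a b a)   [square of b] = y*z^2 - x*z - y
tr(b^2) = tr(b) * tr(b) - tr(1)   [square of b] = y^2 - 2
tr(a b^2 a) = tr(a) * tr(b^2 a) - tr(b^2)   [square of a] = x*y*z - x^2 - y^2 + 2
tr(a b^2 a b^2) = tr(b) * tr(a b^2 a b) - tr(a b^2 a)   [square of b] = y^2*z^2 - 2*x*y*z + x^2 - 2
tr(b^2 a b^3 a) = tr(b) * tr(a b^2 a b^2) - tr(a b^2 a b)   [square of b] = y^3*z^2 - 2*x*y^2*z + x^2*y - y*z^2 + x*z - y
tr(b a b^3 a^-1 b) = tr(b^2 a b^3) * tr(a) - tr(b^2 a b^3 a)   [inverse elimination on a] = x*y^4*z - x^2*y^3 - y^3*z^2 - x*y^2*z + x^2*y + y*z^2 + y
tr(b a b a b^2) = tr(b) * tr(b a b a b) - tr(b a b a)   [square of b] = y^2*z^2 - x*y*z - y^2 - z^2 + 2
tr(b a b a b^3) = tr(b) * tr(b a b a b^2) - tr(b a b a b)   [square of b] = y^3*z^2 - x*y^2*z - y^3 - 2*y*z^2 + x*z + 3*y
tr(a b a b a b) = tr(a b) * tr(a b a b) - tr(a^-1 b^-1)   [split at a repeated a] = z^3 - 3*z
tr(a b a b a) = tr(a) * tr(b a b a) - tr(b a b)   [square of a] = x*z^2 - y*z - x
tr(a b a b a b^2) = tr(b) * tr(a b a b a b) - tr(a b a b a)   [square of b] = y*z^3 - x*z^2 - 2*y*z + x
tr(b a b a b^3 a) = tr(b) * tr(a b a b a b^2) - tr(a b a b a b)   [square of b] = y^2*z^3 - x*y*z^2 - 2*y^2*z - z^3 + x*y + 3*z
tr(b a b^3 a^-1 b a) = tr(b a b a b^3) * tr(a) - tr(b a b a b^3 a)   [inverse elimination on a] = x*y^3*z^2 - x^2*y^2*z - y^2*z^3 - x*y^3 - x*y*z^2 + x^2*z + 2*y^2*z + z^3 + 2*x*y - 3*z
tr(b a^-1 b a b^3 a^-1) = tr(b a b^3 a^-1 b) * tr(a) - tr(b a b^3 a^-1 b a)   [inverse elimination on a] = x^2*y^4*z - x^3*y^3 - 2*x*y^3*z^2 + y^2*z^3 + x^3*y + x*y^3 + 2*x*y*z^2 - x^2*z - 2*y^2*z - z^3 - x*y + 3*z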